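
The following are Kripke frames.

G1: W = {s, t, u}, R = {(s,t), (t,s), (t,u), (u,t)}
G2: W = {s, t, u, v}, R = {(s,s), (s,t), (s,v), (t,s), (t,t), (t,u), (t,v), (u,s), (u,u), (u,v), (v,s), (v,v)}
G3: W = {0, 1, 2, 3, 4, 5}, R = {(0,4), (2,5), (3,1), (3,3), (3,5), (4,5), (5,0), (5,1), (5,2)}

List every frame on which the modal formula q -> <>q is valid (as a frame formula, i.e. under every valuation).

This is the axiom for reflexivity; its first-order frame correspondent is forall x Rxx.
G1: fails — world s does not see itself.
G2: ✓.
G3: fails — world 0 does not see itself.

G2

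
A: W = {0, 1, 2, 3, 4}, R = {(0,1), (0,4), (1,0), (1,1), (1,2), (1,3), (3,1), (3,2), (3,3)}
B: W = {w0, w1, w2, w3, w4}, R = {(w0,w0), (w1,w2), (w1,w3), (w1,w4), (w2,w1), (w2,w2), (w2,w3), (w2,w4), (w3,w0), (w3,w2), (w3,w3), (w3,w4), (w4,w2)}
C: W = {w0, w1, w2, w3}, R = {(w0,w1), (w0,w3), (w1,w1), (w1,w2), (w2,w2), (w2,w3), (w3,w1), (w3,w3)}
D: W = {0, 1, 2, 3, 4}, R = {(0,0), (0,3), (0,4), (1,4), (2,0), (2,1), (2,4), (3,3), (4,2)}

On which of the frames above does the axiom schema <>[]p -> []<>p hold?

This is the axiom for convergence; its first-order frame correspondent is forall x forall y forall z (Rxy & Rxz -> exists w (Ryw & Rzw)).
A: fails — R01 and R04 but 1 and 4 have no common successor.
B: fails — Rw3w2 and Rw3w0 but w2 and w0 have no common successor.
C: ✓.
D: fails — R00 and R04 but 0 and 4 have no common successor.

C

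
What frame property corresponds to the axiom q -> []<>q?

Suppose q→□◇q is valid. Take Rxy and set V(q)={x}. Then q at x, so □◇q at x, so ◇q at y, so some z with Ryz has q; z=x, i.e. Ryx.

symmetry: forall x forall y (Rxy -> Ryx)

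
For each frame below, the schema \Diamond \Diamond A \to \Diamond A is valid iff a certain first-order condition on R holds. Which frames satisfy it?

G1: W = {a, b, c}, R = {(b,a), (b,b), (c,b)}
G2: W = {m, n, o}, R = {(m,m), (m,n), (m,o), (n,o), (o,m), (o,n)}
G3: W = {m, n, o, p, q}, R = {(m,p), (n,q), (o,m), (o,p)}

G3

Frame correspondent (Sahlqvist): \forall x \forall y \forall z (Rxy \wedge Ryz \to Rxz) — i.e. transitivity.
G1: fails — Rcb and Rba but not Rca.
G2: fails — Rom and Rmo but not Roo.
G3: satisfies the condition.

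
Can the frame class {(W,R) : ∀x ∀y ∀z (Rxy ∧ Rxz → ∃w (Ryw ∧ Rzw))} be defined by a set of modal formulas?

Yes: it is convergence, defined by the .2 schema ◇□q → □◇q.
Suppose ◇□q→□◇q is valid. Take Rxy, Rxz and set V(q)={w : Ryw}. Then □q at y so ◇□q at x, so □◇q at x, so ◇q at z, giving w with Rzw and Ryw.

Yes — defined by ◇□q → □◇q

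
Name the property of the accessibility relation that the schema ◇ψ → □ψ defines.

Partial functionality

Suppose ◇ψ→□ψ is valid. Take Rxy, Rxz and set V(ψ)={y}. Then ◇ψ at x, so □ψ at x, so ψ at z, i.e. z=y.
Conversely, any frame satisfying ∀x ∀y ∀z (Rxy ∧ Rxz → y = z) validates the schema.
Frame condition: ∀x ∀y ∀z (Rxy ∧ Rxz → y = z).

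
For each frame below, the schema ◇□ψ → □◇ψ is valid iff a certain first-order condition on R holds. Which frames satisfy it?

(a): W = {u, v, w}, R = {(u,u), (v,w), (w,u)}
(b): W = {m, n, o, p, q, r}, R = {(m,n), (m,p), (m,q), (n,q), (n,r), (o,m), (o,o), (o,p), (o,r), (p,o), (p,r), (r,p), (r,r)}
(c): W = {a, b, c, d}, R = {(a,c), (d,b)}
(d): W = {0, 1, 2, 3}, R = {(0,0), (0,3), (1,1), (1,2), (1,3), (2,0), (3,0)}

(a)

Frame correspondent (Sahlqvist): ∀x ∀y ∀z (Rxy ∧ Rxz → ∃w (Ryw ∧ Rzw)) — i.e. convergence.
(a): holds.
(b): fails — Rmq and Rmq but q and q have no common successor.
(c): fails — Rac and Rac but c and c have no common successor.
(d): fails — R12 and R11 but 2 and 1 have no common successor.
Valid on: (a).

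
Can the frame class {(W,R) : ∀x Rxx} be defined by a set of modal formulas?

Yes — defined by □q → q

The condition is reflexivity. A defining modal formula is □q → q.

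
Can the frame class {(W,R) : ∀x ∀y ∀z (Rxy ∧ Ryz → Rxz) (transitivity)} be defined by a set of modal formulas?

Yes, by □r → □□r

Yes: it is transitivity, defined by the 4 schema □r → □□r.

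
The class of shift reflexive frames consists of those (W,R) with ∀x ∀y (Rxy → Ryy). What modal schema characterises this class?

□(□p → p)

This is shift-reflexivity; the standard corresponding axiom is T□: □(□p → p).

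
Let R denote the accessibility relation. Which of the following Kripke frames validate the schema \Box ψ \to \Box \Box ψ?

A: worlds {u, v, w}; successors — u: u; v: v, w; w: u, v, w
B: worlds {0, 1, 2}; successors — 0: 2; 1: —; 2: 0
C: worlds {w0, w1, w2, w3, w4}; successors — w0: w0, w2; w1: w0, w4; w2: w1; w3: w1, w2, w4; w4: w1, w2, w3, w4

none

This is the axiom for transitivity; its first-order frame correspondent is \forall x \forall y \forall z (Rxy \wedge Ryz \to Rxz).
A: fails — Rvw and Rwu but not Rvu.
B: fails — R20 and R02 but not R22.
C: fails — Rw1w0 and Rw0w2 but not Rw1w2.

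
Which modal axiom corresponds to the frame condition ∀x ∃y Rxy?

□q → ◇q

The condition is seriality. The D schema □q → ◇q defines it.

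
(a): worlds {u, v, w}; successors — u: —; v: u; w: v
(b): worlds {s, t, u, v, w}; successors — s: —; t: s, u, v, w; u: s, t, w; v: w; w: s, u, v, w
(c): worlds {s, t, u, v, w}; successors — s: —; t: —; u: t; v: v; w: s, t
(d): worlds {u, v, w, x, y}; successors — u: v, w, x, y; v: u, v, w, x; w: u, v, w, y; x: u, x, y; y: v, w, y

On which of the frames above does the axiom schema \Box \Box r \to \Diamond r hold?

Frame correspondent (Sahlqvist): \forall x \exists w (x R^2 w \wedge xRw) — i.e. a generalized confluence (Geach) condition.
(a): fails — at u but no t with uR²t and uRt.
(b): fails — at s but no w* with sR²w* and sRw*.
(c): fails — at s but no w* with sR²w* and sRw*.
(d): condition met.
Valid on: (d).

(d)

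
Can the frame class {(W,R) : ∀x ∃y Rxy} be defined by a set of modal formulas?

Yes, by □q → ◇q

Yes: it is seriality, defined by the D schema □q → ◇q.
Suppose □q→◇q is valid. At any x set V(q)=W. Then □q at x, so ◇q at x, so x has a successor.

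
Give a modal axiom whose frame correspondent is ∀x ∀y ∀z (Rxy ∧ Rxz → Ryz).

This is the Euclidean property; the standard corresponding axiom is 5: ◇r → □◇r.
Suppose ◇r→□◇r is valid. Take Rxy, Rxz and set V(r)={y}. Then ◇r at x, so □◇r at x, so ◇r at z, so some w with Rzw has r; w=y, i.e. Rzy. By symmetry of the argument, Ryz.

◇r → □◇r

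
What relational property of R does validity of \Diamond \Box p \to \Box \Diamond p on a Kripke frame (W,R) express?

This is the .2 axiom.
It corresponds to convergence: \forall x \forall y \forall z (Rxy \wedge Rxz \to \exists w (Ryw \wedge Rzw)).

convergence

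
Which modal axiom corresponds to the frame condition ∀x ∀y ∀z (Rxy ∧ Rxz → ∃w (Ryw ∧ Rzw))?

◇□r → □◇r

The condition is convergence. The .2 schema ◇□r → □◇r defines it.
Suppose ◇□r→□◇r is valid. Take Rxy, Rxz and set V(r)={w : Ryw}. Then □r at y so ◇□r at x, so □◇r at x, so ◇r at z, giving w with Rzw and Ryw.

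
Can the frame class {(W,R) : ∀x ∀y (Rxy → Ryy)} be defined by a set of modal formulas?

The condition is shift-reflexivity. A defining modal formula is □(□p → p).
Suppose □(□p→p) is valid. Take Rxy and set V(p)={w : Ryw}. Then at y, □p holds; since □(□p→p) at x, □p→p at y, so p at y, i.e. Ryy.

Yes, by □(□p → p)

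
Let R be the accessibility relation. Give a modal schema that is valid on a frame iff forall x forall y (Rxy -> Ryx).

A defining formula is ψ → □◇ψ (the B axiom).
Suppose ψ→□◇ψ is valid. Take Rxy and set V(ψ)={x}. Then ψ at x, so □◇ψ at x, so ◇ψ at y, so some z with Ryz has ψ; z=x, i.e. Ryx.

ψ → □◇ψ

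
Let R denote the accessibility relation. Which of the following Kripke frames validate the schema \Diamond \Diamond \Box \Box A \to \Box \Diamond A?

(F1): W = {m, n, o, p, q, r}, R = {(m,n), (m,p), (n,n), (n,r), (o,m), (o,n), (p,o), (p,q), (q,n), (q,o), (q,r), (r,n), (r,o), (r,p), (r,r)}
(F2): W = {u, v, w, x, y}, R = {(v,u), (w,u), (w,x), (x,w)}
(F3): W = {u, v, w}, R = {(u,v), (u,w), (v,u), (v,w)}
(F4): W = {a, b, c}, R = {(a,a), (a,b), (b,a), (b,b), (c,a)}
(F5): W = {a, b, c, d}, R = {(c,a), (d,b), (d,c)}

Frame correspondent (Sahlqvist): \forall x \forall y \forall z ((x R^2 y \wedge xRz) \to \exists w (y R^2 w \wedge zRw)) — i.e. a generalized confluence (Geach) condition.
(F1): fails — mR²o, mRp but no w with oR²w and pRw.
(F2): fails — wR²w, wRu but no t with wR²t and uRt.
(F3): fails — uR²u, uRw but no t with uR²t and wRt.
(F4): holds.
(F5): fails — dR²a, dRb but no w with aR²w and bRw.
Valid on: (F4).

(F4)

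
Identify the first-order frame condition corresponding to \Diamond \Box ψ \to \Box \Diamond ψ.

Convergence

Suppose ◇□ψ→□◇ψ is valid. Take Rxy, Rxz and set V(ψ)={w : Ryw}. Then □ψ at y so ◇□ψ at x, so □◇ψ at x, so ◇ψ at z, giving w with Rzw and Ryw.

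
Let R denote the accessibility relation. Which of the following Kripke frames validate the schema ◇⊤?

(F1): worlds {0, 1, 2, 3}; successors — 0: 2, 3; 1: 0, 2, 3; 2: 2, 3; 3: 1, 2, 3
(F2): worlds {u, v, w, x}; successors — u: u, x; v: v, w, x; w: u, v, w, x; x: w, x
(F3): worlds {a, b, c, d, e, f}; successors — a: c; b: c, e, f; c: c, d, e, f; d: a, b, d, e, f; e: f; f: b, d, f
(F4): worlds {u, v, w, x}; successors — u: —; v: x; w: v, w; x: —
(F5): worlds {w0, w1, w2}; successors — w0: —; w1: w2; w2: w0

(F1), (F2), (F3)

This is the axiom for seriality; its first-order frame correspondent is ∀x ∃y Rxy.
(F1): holds.
(F2): holds.
(F3): holds.
(F4): fails — world u has no successor.
(F5): fails — world w0 has no successor.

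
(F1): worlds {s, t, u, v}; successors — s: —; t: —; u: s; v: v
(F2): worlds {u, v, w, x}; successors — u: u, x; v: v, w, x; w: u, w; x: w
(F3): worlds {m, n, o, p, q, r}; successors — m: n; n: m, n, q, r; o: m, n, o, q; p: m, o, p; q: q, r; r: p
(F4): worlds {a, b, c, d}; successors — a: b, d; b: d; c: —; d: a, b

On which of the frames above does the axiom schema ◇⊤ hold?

(F2), (F3)

This is the axiom for seriality; its first-order frame correspondent is ∀x ∃y Rxy.
(F1): fails — world s has no successor.
(F2): ✓.
(F3): ✓.
(F4): fails — world c has no successor.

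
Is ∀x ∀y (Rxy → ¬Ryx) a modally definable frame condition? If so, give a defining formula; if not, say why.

Any modally definable frame class is closed under surjective bounded morphisms.
The 4-cycle (worlds a,b,c,d with a→b→c→d→a) is asymmetric. Mapping every world to a single reflexive point • is a surjective bounded morphism, and the reflexive point is not asymmetric (R•• but asymmetry requires ¬R••).
So the class is not modally definable.

Not modally definable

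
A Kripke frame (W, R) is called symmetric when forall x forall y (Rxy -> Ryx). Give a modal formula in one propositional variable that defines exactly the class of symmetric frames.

q → □◇q

This is symmetry; the standard corresponding axiom is B: q → □◇q.
Suppose q→□◇q is valid. Take Rxy and set V(q)={x}. Then q at x, so □◇q at x, so ◇q at y, so some z with Ryz has q; z=x, i.e. Ryx.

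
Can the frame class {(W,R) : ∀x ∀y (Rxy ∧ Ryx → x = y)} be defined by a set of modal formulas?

If a class were modally definable it would be closed under surjective bounded morphisms (Goldblatt–Thomason).
The 6-cycle (worlds a,b,c,d,e,f with a→b→c→d→e→f→a) is antisymmetric. Sending even-indexed worlds to a and odd-indexed worlds to b is a surjective bounded morphism onto the two-world frame with a↔b, which is not antisymmetric.
So no modal formula (or set of formulas) defines exactly the antisymmetric frames.

Not definable by any modal formula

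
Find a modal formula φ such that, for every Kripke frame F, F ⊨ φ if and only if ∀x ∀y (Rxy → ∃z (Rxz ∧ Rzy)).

□□q → □q

This is density; the standard corresponding axiom is C4: □□q → □q.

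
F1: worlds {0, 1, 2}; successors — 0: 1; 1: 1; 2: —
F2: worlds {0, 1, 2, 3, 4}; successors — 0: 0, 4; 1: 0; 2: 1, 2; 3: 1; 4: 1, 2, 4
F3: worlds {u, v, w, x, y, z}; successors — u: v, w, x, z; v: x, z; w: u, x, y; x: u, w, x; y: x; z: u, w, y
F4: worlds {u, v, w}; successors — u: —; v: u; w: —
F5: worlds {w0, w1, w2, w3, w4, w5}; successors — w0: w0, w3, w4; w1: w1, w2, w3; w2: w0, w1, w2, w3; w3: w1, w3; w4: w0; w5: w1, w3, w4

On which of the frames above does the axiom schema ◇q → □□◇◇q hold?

F1, F4

The schema corresponds to a generalized confluence (Geach) condition: ∀x ∀y ∀z ((xRy ∧ xR²z) → ∃w (y = w ∧ zR²w)).
F1: holds.
F2: fails — 0R4, 0R²2 but no w with 4=w and 2R²w.
F3: fails — uRv, uR²u but no t with v=t and uR²t.
F4: holds.
F5: fails — w0Rw0, w0R²w3 but no w with w0=w and w3R²w.
Valid on: F1, F4.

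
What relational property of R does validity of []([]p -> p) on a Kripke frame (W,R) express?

shift-reflexivity: forall x forall y (Rxy -> Ryy)

This schema is the T□ axiom.
It corresponds to shift-reflexivity: forall x forall y (Rxy -> Ryy).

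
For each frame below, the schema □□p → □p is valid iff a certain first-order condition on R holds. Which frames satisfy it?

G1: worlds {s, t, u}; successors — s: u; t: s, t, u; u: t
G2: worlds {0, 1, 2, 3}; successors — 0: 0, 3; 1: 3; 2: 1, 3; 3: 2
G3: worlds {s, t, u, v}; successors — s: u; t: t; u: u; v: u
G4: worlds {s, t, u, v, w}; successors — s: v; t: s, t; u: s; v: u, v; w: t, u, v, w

G3

The schema corresponds to density: ∀x ∀y (Rxy → ∃z (Rxz ∧ Rzy)).
G1: fails — Rsu but no z with Rsz and Rzu.
G2: fails — R32 but no z with R3z and Rz2.
G3: satisfies the condition.
G4: fails — Rus but no z with Ruz and Rzs.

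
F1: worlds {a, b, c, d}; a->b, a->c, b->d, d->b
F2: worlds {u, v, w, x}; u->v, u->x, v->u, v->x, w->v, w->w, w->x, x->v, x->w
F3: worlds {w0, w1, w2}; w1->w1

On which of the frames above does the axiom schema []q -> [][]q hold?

F3

The schema corresponds to transitivity: forall x forall y forall z (Rxy & Ryz -> Rxz).
F1: fails — Rdb and Rbd but not Rdd.
F2: fails — Ruv and Rvu but not Ruu.
F3: ✓.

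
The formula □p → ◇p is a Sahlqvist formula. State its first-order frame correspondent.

seriality: ∀x ∃y Rxy

Suppose □p→◇p is valid. At any x set V(p)=W. Then □p at x, so ◇p at x, so x has a successor.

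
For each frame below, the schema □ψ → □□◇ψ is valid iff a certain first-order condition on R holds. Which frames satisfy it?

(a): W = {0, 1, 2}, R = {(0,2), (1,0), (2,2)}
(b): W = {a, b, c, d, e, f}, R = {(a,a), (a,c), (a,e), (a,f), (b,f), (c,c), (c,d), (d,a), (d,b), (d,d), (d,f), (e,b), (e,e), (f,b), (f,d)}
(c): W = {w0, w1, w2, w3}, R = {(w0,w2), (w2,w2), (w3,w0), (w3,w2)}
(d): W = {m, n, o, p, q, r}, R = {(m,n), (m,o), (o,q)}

This is the axiom for a generalized confluence (Geach) condition; its first-order frame correspondent is ∀x ∀z (xR²z → ∃w (xRw ∧ zRw)).
(a): fails — 1R²2 but no w with 1Rw and 2Rw.
(b): fails — aR²f but no w with aRw and fRw.
(c): satisfies the condition.
(d): fails — mR²q but no w with mRw and qRw.

(c)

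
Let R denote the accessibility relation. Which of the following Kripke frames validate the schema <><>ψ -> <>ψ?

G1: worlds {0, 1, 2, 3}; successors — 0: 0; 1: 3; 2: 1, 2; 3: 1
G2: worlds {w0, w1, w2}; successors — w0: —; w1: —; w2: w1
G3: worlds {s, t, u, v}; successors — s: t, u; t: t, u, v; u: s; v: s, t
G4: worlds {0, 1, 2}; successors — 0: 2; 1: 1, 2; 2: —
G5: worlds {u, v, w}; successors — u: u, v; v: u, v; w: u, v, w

This is the axiom for transitivity; its first-order frame correspondent is forall x forall y forall z (Rxy & Ryz -> Rxz).
G1: fails — R31 and R13 but not R33.
G2: condition met.
G3: fails — Rtv and Rvs but not Rts.
G4: condition met.
G5: condition met.

G2, G4, G5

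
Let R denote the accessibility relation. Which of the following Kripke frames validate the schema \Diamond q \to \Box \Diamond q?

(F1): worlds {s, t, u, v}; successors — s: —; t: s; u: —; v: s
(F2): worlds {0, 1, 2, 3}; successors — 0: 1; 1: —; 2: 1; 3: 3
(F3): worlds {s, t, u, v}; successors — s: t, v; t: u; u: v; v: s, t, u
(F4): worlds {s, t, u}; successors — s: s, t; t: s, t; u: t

(F4)

The schema corresponds to the Euclidean property: \forall x \forall y \forall z (Rxy \wedge Rxz \to Ryz).
(F1): fails — Rts and Rts but not Rss.
(F2): fails — R01 and R01 but not R11.
(F3): fails — Rsv and Rsv but not Rvv.
(F4): condition met.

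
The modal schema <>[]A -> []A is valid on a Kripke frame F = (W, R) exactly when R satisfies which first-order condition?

Replacing A by ¬A and contraposing gives the equivalent schema ◇A → □◇A.
Suppose ◇A→□◇A is valid. Take Rxy, Rxz and set V(A)={y}. Then ◇A at x, so □◇A at x, so ◇A at z, so some w with Rzw has A; w=y, i.e. Rzy. By symmetry of the argument, Ryz.
Conversely, any frame satisfying forall x forall y forall z (Rxy & Rxz -> Ryz) validates the schema.
So the correspondent is the Euclidean property.

the Euclidean property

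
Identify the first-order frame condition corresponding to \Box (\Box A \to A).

Shift-reflexivity

Suppose □(□A→A) is valid. Take Rxy and set V(A)={w : Ryw}. Then at y, □A holds; since □(□A→A) at x, □A→A at y, so A at y, i.e. Ryy.
The converse is a direct semantic check.
Frame condition: \forall x \forall y (Rxy \to Ryy).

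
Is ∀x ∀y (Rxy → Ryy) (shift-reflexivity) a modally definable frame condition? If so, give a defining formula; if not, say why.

Yes, by □(□p → p)

Yes: it is shift-reflexivity, defined by the T□ schema □(□p → p).
Suppose □(□p→p) is valid. Take Rxy and set V(p)={w : Ryw}. Then at y, □p holds; since □(□p→p) at x, □p→p at y, so p at y, i.e. Ryy.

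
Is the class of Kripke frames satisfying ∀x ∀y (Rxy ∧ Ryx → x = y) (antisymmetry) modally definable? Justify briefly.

No — not modally definable

If a class were modally definable it would be closed under surjective bounded morphisms (Goldblatt–Thomason).
The 8-cycle (worlds w0,w1,w2,w3,w4,w5,w6,w7 with w0→w1→w2→w3→w4→w5→w6→w7→w0) is antisymmetric. Sending even-indexed worlds to • and odd-indexed worlds to ∘ is a surjective bounded morphism onto the two-world frame with •↔∘, which is not antisymmetric.
Hence antisymmetry is not modally definable.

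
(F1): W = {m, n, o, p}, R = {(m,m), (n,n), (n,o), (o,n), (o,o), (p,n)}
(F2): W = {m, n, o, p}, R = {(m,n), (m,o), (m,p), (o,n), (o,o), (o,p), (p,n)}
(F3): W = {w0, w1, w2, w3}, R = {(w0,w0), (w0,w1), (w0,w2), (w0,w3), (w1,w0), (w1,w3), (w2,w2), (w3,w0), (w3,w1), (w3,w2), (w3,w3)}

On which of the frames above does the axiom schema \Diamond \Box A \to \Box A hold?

The schema corresponds to the Euclidean property: \forall x \forall y \forall z (Rxy \wedge Rxz \to Ryz).
(F1): satisfies the condition.
(F2): fails — Rmn and Rmo but not Rno.
(F3): fails — Rw0w1 and Rw0w1 but not Rw1w1.
Valid on: (F1).

(F1)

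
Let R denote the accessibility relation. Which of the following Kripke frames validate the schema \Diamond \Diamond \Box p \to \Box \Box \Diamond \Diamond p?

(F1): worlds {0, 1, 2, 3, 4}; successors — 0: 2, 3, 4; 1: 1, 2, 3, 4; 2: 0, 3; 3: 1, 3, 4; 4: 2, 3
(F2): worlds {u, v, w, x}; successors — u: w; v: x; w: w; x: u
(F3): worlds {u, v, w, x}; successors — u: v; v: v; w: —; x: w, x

(F1), (F2)

This is the axiom for a generalized confluence (Geach) condition; its first-order frame correspondent is \forall x \forall y \forall z ((x R^2 y \wedge x R^2 z) \to \exists w (yRw \wedge z R^2 w)).
(F1): condition met.
(F2): condition met.
(F3): fails — xR²w, xR²w but no t with wRt and wR²t.
Valid on: (F1), (F2).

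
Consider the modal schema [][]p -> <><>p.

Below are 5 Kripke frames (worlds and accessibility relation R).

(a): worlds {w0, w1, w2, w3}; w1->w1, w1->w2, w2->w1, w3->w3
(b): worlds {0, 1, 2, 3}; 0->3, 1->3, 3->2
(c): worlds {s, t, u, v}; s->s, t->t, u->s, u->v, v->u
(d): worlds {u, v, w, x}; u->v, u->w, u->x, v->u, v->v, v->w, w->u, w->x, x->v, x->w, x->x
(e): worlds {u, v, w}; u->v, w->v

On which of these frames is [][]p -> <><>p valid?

This is the axiom for a generalized confluence (Geach) condition; its first-order frame correspondent is forall x exists w (x R^2 w & x R^2 w).
(a): fails — at w0 but no w with w0R²w and w0R²w.
(b): fails — at 2 but no w with 2R²w and 2R²w.
(c): condition met.
(d): condition met.
(e): fails — at u but no t with uR²t and uR²t.

(c), (d)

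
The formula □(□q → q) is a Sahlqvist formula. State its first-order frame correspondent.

Shift-reflexivity

Suppose □(□q→q) is valid. Take Rxy and set V(q)={w : Ryw}. Then at y, □q holds; since □(□q→q) at x, □q→q at y, so q at y, i.e. Ryy.
The converse is a direct semantic check.
Frame condition: ∀x ∀y (Rxy → Ryy).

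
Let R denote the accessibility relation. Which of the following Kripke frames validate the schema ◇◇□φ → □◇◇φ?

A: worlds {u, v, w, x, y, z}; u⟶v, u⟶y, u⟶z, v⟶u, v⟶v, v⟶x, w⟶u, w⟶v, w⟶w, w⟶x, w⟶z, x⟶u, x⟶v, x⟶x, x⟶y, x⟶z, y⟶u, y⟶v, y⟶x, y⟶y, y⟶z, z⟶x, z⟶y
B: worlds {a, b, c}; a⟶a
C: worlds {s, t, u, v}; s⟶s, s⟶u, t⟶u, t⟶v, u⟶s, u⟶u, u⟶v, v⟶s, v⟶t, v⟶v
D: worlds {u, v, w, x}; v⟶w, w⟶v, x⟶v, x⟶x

The schema corresponds to a generalized confluence (Geach) condition: ∀x ∀y ∀z ((xR²y ∧ xRz) → ∃w (yRw ∧ zR²w)).
A: holds.
B: holds.
C: holds.
D: fails — xR²v, xRv but no t with vRt and vR²t.

A, B, C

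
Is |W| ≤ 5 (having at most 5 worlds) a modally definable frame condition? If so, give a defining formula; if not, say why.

Not definable by any modal formula

Modal frame validity is preserved under disjoint unions.
Any modal formula valid on each of 6 disjoint one-world frames is valid on their disjoint union (validity is preserved under disjoint unions). Each one-world frame has |W|=1≤5, but the union has |W|=6.
So no modal formula (or set of formulas) defines exactly the |W|≤5 frames.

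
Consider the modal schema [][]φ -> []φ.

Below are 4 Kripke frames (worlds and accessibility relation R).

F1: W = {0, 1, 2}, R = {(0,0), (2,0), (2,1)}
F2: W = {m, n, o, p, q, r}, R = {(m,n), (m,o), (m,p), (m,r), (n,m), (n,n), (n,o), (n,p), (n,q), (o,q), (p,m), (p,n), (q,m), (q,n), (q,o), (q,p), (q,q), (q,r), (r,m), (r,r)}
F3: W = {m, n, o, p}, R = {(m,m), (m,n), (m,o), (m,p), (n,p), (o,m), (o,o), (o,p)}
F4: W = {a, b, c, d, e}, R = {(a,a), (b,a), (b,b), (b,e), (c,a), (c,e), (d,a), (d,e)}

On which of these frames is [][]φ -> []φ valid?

F2

The schema corresponds to density: forall x forall y (Rxy -> exists z (Rxz & Rzy)).
F1: fails — R21 but no z with R2z and Rz1.
F2: holds.
F3: fails — Rnp but no z with Rnz and Rzp.
F4: fails — Rce but no z with Rcz and Rze.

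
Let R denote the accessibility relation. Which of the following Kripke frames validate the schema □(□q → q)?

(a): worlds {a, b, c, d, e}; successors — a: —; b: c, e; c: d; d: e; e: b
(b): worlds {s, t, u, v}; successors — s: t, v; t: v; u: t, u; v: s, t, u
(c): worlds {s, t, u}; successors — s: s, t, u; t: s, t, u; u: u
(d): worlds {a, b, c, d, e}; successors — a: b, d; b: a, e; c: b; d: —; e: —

(c)

This is the axiom for shift-reflexivity; its first-order frame correspondent is ∀x ∀y (Rxy → Ryy).
(a): fails — Rbc but not Rcc.
(b): fails — Rtv but not Rvv.
(c): ✓.
(d): fails — Rab but not Rbb.
Valid on: (c).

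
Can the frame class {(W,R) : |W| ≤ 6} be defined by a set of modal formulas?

Not modally definable

Modal frame validity is preserved under disjoint unions.
Any modal formula valid on each of 7 disjoint one-world frames is valid on their disjoint union (validity is preserved under disjoint unions). Each one-world frame has |W|=1≤6, but the union has |W|=7.
So no modal formula (or set of formulas) defines exactly the |W|≤6 frames.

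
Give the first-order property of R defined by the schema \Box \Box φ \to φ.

This is a Sahlqvist (Geach-type) schema ◇^0□^2φ → □^0◇^0φ.
Minimal-valuation argument: fix x; take any y with xR^0y and any z with xR^0z. Set V(φ) to the set of worlds R-reachable from y in exactly 2 steps. Then □^2φ holds at y, so the antecedent holds at x; validity forces ◇^0φ at z, giving a w with zR^0w and yR^2w.
First-order correspondent: \forall x \exists w (x R^2 w \wedge x = w).

\forall x \exists w (x R^2 w \wedge x = w)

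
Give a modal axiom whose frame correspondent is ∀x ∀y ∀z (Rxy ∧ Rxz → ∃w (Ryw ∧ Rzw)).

This is convergence; the standard corresponding axiom is .2: ◇□s → □◇s.
Suppose ◇□s→□◇s is valid. Take Rxy, Rxz and set V(s)={w : Ryw}. Then □s at y so ◇□s at x, so □◇s at x, so ◇s at z, giving w with Rzw and Ryw.

◇□s → □◇s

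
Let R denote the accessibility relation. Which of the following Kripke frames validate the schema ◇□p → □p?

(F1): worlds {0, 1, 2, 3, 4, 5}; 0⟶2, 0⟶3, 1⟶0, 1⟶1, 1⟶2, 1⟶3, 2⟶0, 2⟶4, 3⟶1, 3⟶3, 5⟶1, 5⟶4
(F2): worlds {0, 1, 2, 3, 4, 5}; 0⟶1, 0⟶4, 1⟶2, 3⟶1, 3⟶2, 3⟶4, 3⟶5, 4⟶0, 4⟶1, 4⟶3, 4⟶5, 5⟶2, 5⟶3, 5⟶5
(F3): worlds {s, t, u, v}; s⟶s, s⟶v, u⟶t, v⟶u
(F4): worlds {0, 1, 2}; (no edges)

(F4)

The schema corresponds to the Euclidean property: ∀x ∀y ∀z (Rxy ∧ Rxz → Ryz).
(F1): fails — R02 and R02 but not R22.
(F2): fails — R01 and R01 but not R11.
(F3): fails — Rsv and Rss but not Rvs.
(F4): ✓.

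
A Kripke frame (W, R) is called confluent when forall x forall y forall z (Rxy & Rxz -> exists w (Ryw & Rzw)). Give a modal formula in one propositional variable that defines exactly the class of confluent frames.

◇□q → □◇q

This is convergence; the standard corresponding axiom is .2: ◇□q → □◇q.
Suppose ◇□q→□◇q is valid. Take Rxy, Rxz and set V(q)={w : Ryw}. Then □q at y so ◇□q at x, so □◇q at x, so ◇q at z, giving w with Rzw and Ryw.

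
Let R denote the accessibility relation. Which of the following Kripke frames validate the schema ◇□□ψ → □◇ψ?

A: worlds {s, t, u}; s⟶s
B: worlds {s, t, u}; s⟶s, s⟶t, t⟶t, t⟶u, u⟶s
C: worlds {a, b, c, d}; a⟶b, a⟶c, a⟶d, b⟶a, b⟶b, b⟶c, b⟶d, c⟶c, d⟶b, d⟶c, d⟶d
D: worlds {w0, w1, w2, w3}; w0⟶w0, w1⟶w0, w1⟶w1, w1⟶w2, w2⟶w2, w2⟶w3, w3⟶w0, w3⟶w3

Frame correspondent (Sahlqvist): ∀x ∀y ∀z ((xRy ∧ xRz) → ∃w (yR²w ∧ zRw)) — i.e. a generalized confluence (Geach) condition.
A: satisfies the condition.
B: satisfies the condition.
C: satisfies the condition.
D: fails — w1Rw0, w1Rw2 but no w with w0R²w and w2Rw.
Valid on: A, B, C.

A, B, C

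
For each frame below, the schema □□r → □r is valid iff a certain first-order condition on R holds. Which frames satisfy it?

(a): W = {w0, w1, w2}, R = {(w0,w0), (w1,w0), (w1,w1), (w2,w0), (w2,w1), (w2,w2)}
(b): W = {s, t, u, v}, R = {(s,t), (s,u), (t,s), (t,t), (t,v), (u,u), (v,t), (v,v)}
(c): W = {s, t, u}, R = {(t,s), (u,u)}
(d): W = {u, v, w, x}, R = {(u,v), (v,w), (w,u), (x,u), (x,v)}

(a), (b)

The schema corresponds to density: ∀x ∀y (Rxy → ∃z (Rxz ∧ Rzy)).
(a): holds.
(b): holds.
(c): fails — Rts but no z with Rtz and Rzs.
(d): fails — Ruv but no z with Ruz and Rzv.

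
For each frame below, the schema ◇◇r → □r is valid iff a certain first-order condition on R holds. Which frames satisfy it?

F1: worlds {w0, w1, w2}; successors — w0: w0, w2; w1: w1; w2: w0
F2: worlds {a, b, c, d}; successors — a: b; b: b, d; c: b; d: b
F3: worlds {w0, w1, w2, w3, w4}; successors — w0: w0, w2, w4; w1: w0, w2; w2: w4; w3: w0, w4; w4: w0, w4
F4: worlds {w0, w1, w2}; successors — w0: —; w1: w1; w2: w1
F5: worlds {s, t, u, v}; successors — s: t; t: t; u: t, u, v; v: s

Frame correspondent (Sahlqvist): ∀x ∀y ∀z ((xR²y ∧ xRz) → ∃w (y = w ∧ z = w)) — i.e. a generalized confluence (Geach) condition.
F1: fails — w0R²w0, w0Rw2 but w0 ≠ w2.
F2: fails — aR²d, aRb but d ≠ b.
F3: fails — w0R²w0, w0Rw2 but w0 ≠ w2.
F4: ✓.
F5: fails — uR²s, uRt but s ≠ t.

F4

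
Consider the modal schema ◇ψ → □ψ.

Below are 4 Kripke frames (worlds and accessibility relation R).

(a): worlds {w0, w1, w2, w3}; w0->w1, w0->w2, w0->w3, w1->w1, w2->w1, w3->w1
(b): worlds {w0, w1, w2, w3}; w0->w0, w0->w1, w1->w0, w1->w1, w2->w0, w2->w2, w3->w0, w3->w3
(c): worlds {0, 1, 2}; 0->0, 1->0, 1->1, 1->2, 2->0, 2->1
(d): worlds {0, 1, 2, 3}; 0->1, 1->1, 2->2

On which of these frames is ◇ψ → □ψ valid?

This is the axiom for partial functionality; its first-order frame correspondent is ∀x ∀y ∀z (Rxy ∧ Rxz → y = z).
(a): fails — w0 sees both w1 and w2.
(b): fails — w0 sees both w0 and w1.
(c): fails — 1 sees both 0 and 1.
(d): ✓.
Valid on: (d).

(d)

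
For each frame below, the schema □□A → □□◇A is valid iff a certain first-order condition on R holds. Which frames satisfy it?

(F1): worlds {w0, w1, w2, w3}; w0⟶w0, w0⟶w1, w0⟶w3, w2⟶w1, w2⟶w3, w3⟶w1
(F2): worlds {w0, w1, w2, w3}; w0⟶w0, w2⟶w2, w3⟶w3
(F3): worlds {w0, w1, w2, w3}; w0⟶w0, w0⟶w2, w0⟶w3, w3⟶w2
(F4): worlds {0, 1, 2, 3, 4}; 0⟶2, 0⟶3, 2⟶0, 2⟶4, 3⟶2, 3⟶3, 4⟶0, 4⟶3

(F2)

The schema corresponds to a generalized confluence (Geach) condition: ∀x ∀z (xR²z → ∃w (xR²w ∧ zRw)).
(F1): fails — w0R²w1 but no w with w0R²w and w1Rw.
(F2): condition met.
(F3): fails — w0R²w2 but no w with w0R²w and w2Rw.
(F4): fails — 4R²2 but no w with 4R²w and 2Rw.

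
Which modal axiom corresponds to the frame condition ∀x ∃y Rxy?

□r → ◇r

A defining formula is □r → ◇r (the D axiom).
Suppose □r→◇r is valid. At any x set V(r)=W. Then □r at x, so ◇r at x, so x has a successor.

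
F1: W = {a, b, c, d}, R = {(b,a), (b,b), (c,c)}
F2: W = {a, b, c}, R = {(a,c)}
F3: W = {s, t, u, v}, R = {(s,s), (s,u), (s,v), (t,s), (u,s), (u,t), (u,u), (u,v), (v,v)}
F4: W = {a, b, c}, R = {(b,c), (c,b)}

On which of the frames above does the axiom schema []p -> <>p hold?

Frame correspondent (Sahlqvist): forall x exists y Rxy — i.e. seriality.
F1: fails — world a has no successor.
F2: fails — world b has no successor.
F3: condition met.
F4: fails — world a has no successor.

F3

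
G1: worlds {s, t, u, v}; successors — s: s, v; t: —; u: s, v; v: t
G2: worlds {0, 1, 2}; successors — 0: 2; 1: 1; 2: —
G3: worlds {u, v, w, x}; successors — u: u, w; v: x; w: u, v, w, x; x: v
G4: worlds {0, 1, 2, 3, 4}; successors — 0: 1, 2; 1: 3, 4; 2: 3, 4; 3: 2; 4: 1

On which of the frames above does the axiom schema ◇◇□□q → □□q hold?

G2, G4

Frame correspondent (Sahlqvist): ∀x ∀y ∀z ((xR²y ∧ xR²z) → ∃w (yR²w ∧ z = w)) — i.e. a generalized confluence (Geach) condition.
G1: fails — sR²t, sR²s but no w with tR²w and s=w.
G2: condition met.
G3: fails — uR²v, uR²u but no t with vR²t and u=t.
G4: condition met.
Valid on: G2, G4.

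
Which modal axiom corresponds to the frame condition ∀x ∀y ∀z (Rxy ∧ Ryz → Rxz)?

□p → □□p

This is transitivity; the standard corresponding axiom is 4: □p → □□p.
Suppose □p→□□p is valid. Take Rxy, Ryz and set V(p)={w : Rxw}. Then □p at x, so □□p at x, so □p at y, so p at z, i.e. Rxz.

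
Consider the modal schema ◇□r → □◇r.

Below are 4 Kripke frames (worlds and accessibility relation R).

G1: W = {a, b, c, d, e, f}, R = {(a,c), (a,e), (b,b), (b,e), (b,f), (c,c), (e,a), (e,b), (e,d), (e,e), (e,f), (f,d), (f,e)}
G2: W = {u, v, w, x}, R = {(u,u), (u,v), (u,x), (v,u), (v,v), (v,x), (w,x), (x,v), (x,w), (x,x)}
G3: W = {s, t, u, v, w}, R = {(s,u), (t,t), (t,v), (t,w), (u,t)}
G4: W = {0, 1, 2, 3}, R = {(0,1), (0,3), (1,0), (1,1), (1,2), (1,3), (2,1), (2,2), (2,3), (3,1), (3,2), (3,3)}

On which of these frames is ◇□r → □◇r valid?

G2, G4

This is the axiom for convergence; its first-order frame correspondent is ∀x ∀y ∀z (Rxy ∧ Rxz → ∃w (Ryw ∧ Rzw)).
G1: fails — Rae and Rac but e and c have no common successor.
G2: condition met.
G3: fails — Rtv and Rtv but v and v have no common successor.
G4: condition met.
Valid on: G2, G4.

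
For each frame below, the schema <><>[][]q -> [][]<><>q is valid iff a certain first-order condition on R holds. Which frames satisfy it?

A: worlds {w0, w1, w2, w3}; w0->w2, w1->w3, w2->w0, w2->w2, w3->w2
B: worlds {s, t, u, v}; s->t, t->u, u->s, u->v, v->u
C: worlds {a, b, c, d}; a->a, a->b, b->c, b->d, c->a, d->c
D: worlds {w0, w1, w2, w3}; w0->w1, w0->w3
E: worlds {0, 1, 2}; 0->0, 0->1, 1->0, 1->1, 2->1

A, C, D, E

The schema corresponds to a generalized confluence (Geach) condition: forall x forall y forall z ((x R^2 y & x R^2 z) -> exists w (y R^2 w & z R^2 w)).
A: satisfies the condition.
B: fails — tR²s, tR²v but no w with sR²w and vR²w.
C: satisfies the condition.
D: satisfies the condition.
E: satisfies the condition.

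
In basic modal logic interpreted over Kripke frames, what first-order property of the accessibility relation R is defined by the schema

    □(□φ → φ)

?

Suppose □(□φ→φ) is valid. Take Rxy and set V(φ)={w : Ryw}. Then at y, □φ holds; since □(□φ→φ) at x, □φ→φ at y, so φ at y, i.e. Ryy.
Conversely, any frame satisfying ∀x ∀y (Rxy → Ryy) validates the schema.
So the correspondent is shift-reflexivity.

shift-reflexivity: ∀x ∀y (Rxy → Ryy)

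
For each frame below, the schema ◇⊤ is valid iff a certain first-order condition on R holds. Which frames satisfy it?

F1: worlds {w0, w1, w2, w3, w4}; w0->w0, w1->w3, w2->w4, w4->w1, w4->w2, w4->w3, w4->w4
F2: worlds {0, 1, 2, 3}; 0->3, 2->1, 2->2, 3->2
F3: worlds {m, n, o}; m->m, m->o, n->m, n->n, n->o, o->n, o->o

F3

This is the axiom for seriality; its first-order frame correspondent is ∀x ∃y Rxy.
F1: fails — world w3 has no successor.
F2: fails — world 1 has no successor.
F3: ✓.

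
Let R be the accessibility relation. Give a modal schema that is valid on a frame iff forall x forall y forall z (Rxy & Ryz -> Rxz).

□ψ → □□ψ

A defining formula is □ψ → □□ψ (the 4 axiom).
Suppose □ψ→□□ψ is valid. Take Rxy, Ryz and set V(ψ)={w : Rxw}. Then □ψ at x, so □□ψ at x, so □ψ at y, so ψ at z, i.e. Rxz.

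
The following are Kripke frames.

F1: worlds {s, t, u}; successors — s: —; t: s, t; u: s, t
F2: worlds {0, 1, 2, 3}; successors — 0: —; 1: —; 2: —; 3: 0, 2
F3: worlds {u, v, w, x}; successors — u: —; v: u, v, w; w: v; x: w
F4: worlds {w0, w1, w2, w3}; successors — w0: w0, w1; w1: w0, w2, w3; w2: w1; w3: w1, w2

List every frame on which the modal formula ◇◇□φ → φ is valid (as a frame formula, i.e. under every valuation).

F2

Frame correspondent (Sahlqvist): ∀x ∀y (xR²y → ∃w (yRw ∧ x = w)) — i.e. a generalized confluence (Geach) condition.
F1: fails — tR²s but no w with sRw and t=w.
F2: holds.
F3: fails — vR²u but no t with uRt and v=t.
F4: fails — w0R²w2 but no w with w2Rw and w0=w.
Valid on: F2.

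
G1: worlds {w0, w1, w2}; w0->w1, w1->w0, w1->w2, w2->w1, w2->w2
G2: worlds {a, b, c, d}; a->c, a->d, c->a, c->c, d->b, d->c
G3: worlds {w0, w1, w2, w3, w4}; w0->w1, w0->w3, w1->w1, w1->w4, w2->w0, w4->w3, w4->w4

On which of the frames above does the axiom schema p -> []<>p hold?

G1

This is the axiom for symmetry; its first-order frame correspondent is forall x forall y (Rxy -> Ryx).
G1: satisfies the condition.
G2: fails — Rdc but not Rcd.
G3: fails — Rw0w1 but not Rw1w0.
Valid on: G1.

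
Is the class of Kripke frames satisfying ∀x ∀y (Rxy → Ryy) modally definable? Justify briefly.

Yes — defined by □(□p → p)

The condition is shift-reflexivity. A defining modal formula is □(□p → p).
Suppose □(□p→p) is valid. Take Rxy and set V(p)={w : Ryw}. Then at y, □p holds; since □(□p→p) at x, □p→p at y, so p at y, i.e. Ryy.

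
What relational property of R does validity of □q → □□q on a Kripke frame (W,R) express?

transitivity

This schema is the 4 axiom.
It corresponds to transitivity: ∀x ∀y ∀z (Rxy ∧ Ryz → Rxz).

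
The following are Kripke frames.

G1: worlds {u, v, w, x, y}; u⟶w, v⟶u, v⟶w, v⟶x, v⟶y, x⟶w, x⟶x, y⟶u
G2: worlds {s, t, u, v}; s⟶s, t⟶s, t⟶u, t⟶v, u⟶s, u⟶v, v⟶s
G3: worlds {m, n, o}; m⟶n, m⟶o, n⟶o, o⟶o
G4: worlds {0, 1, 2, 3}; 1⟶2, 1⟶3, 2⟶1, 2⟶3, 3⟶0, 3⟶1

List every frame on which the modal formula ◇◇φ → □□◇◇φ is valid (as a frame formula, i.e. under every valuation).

This is the axiom for a generalized confluence (Geach) condition; its first-order frame correspondent is ∀x ∀y ∀z ((xR²y ∧ xR²z) → ∃w (y = w ∧ zR²w)).
G1: fails — vR²u, vR²u but no t with u=t and uR²t.
G2: fails — tR²v, tR²s but no w with v=w and sR²w.
G3: holds.
G4: fails — 1R²0, 1R²0 but no w with 0=w and 0R²w.
Valid on: G3.

G3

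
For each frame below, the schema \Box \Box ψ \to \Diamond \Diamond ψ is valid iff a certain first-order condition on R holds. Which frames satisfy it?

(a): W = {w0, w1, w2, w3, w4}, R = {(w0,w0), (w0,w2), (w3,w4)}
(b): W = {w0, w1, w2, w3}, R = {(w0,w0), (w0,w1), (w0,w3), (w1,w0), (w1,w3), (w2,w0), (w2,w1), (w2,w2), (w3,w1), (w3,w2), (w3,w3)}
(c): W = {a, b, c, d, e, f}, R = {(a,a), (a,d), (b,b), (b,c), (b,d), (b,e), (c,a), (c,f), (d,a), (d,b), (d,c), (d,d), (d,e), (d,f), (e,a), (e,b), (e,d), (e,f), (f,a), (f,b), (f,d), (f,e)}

Frame correspondent (Sahlqvist): \forall x \exists w (x R^2 w \wedge x R^2 w) — i.e. a generalized confluence (Geach) condition.
(a): fails — at w1 but no w with w1R²w and w1R²w.
(b): holds.
(c): holds.
Valid on: (b), (c).

(b), (c)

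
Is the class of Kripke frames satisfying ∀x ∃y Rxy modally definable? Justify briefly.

Yes — defined by □q → ◇q

This is a Sahlqvist condition; the D axiom □q → ◇q defines it.
Suppose □q→◇q is valid. At any x set V(q)=W. Then □q at x, so ◇q at x, so x has a successor.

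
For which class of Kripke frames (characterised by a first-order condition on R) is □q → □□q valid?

Transitivity

Suppose □q→□□q is valid. Take Rxy, Ryz and set V(q)={w : Rxw}. Then □q at x, so □□q at x, so □q at y, so q at z, i.e. Rxz.
The converse is a direct semantic check.
Frame condition: ∀x ∀y ∀z (Rxy ∧ Ryz → Rxz).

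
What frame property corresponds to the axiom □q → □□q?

transitivity

Suppose □q→□□q is valid. Take Rxy, Ryz and set V(q)={w : Rxw}. Then □q at x, so □□q at x, so □q at y, so q at z, i.e. Rxz.
Conversely, any frame satisfying ∀x ∀y ∀z (Rxy ∧ Ryz → Rxz) validates the schema.
Frame condition: ∀x ∀y ∀z (Rxy ∧ Ryz → Rxz).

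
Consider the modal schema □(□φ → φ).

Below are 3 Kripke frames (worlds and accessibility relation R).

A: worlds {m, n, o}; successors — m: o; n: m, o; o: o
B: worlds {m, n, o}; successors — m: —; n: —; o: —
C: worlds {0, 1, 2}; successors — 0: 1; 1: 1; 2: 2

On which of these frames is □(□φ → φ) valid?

B, C

Frame correspondent (Sahlqvist): ∀x ∀y (Rxy → Ryy) — i.e. shift-reflexivity.
A: fails — Rnm but not Rmm.
B: ✓.
C: ✓.
Valid on: B, C.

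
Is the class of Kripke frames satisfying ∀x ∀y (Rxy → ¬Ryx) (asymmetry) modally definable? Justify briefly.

Any modally definable frame class is closed under surjective bounded morphisms.
The 4-cycle (worlds a,b,c,d with a→b→c→d→a) is asymmetric. Mapping every world to a single reflexive point • is a surjective bounded morphism, and the reflexive point is not asymmetric (R•• but asymmetry requires ¬R••).
So the class is not modally definable.

Not definable by any modal formula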